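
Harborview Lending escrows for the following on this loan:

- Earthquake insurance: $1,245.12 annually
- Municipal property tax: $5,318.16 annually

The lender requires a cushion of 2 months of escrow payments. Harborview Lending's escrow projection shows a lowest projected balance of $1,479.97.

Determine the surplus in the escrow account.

Earthquake insurance — $1,245.12 annually
Municipal property tax — $5,318.16 annually
Total annual escrow = $1,245.12 + $5,318.16 = $6,563.28
Base monthly escrow = $6,563.28 ÷ 12 = $546.94
Required reserve = 2 × $546.94 = $1,093.88
Surplus = $1,479.97 − $1,093.88 = $386.09

$386.09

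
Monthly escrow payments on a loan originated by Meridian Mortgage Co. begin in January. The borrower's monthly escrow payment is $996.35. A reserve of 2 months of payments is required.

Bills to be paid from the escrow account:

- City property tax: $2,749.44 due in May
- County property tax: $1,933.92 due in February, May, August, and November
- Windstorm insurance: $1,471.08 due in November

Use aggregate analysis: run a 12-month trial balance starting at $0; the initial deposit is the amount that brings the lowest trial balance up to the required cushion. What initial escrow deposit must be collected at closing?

Cushion = 2 × $996.35 = $1,992.70
Trial balance (start $0, +$996.35 each month, − disbursements):
  Jan: +$996.35 → $996.35
  Feb: +$996.35 − $1,933.92 → $58.78
  Mar: +$996.35 → $1,055.13
  Apr: +$996.35 → $2,051.48
  May: +$996.35 − $4,683.36 → -$1,635.53
  Jun: +$996.35 → -$639.18
  Jul: +$996.35 → $357.17
  Aug: +$996.35 − $1,933.92 → -$580.40
  Sep: +$996.35 → $415.95
  Oct: +$996.35 → $1,412.30
  Nov: +$996.35 − $3,405.00 → -$996.35
  Dec: +$996.35 → $0.00
Lowest trial balance = -$1,635.53 (May)
Initial deposit = cushion − low point = $1,992.70 − (-$1,635.53) = $3,628.23

$3,628.23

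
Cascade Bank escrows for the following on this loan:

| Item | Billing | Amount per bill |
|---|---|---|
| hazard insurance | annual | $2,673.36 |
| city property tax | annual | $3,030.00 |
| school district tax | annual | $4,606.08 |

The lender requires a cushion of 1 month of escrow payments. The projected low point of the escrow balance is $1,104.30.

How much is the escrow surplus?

$245.18

Hazard insurance: $2,673.36
City property tax: $3,030.00
School district tax: $4,606.08
Yearly total = $10,309.44
Monthly = $10,309.44 ÷ 12 = $859.12
Required reserve = 1 × $859.12 = $859.12
Excess over cushion: $1,104.30 − $859.12 = $245.18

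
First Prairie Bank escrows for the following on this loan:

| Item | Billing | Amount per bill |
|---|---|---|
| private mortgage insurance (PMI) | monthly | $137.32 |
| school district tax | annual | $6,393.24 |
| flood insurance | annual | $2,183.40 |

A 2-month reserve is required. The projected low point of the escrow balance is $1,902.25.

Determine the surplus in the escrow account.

$198.17

Private mortgage insurance (PMI): $137.32 × 12 = $1,647.84
School district tax: $6,393.24
Flood insurance: $2,183.40
Total annual escrow = $10,224.48
Base monthly escrow = $10,224.48 ÷ 12 = $852.04
Cushion = 2 × $852.04 = $1,704.08
Surplus = $1,902.25 − $1,704.08 = $198.17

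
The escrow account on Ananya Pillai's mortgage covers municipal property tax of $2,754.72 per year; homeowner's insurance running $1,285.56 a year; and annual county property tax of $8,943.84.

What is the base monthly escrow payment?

Municipal property tax — $2,754.72 per year
Homeowner's insurance — $1,285.56 per year
County property tax — $8,943.84 per year
Yearly total = $12,984.12
Monthly = $12,984.12 ÷ 12 = $1,082.01

$1,082.01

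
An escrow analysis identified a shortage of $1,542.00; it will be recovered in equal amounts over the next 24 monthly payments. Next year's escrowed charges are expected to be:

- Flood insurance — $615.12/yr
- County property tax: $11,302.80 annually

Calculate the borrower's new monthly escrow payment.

$1,057.41

Flood insurance — $615.12 per year
County property tax — $11,302.80 per year
Annual escrow total = $615.12 + $11,302.80 = $11,917.92
Monthly = $11,917.92 ÷ 12 = $993.16
Shortage per month = $1,542.00 / 24 = $64.25
New monthly escrow = $993.16 + $64.25 = $1,057.41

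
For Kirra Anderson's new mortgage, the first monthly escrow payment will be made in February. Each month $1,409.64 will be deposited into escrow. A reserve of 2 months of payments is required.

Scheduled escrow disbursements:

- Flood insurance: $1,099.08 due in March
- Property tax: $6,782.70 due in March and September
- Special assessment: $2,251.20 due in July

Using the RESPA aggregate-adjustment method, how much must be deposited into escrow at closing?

Cushion = 2 × $1,409.64 = $2,819.28
Trial balance (start $0, +$1,409.64 each month, − disbursements):
  Feb: +$1,409.64 → $1,409.64
  Mar: +$1,409.64 − $7,881.78 → -$5,062.50
  Apr: +$1,409.64 → -$3,652.86
  May: +$1,409.64 → -$2,243.22
  Jun: +$1,409.64 → -$833.58
  Jul: +$1,409.64 − $2,251.20 → -$1,675.14
  Aug: +$1,409.64 → -$265.50
  Sep: +$1,409.64 − $6,782.70 → -$5,638.56
  Oct: +$1,409.64 → -$4,228.92
  Nov: +$1,409.64 → -$2,819.28
  Dec: +$1,409.64 → -$1,409.64
  Jan: +$1,409.64 → $0.00
Lowest trial balance = -$5,638.56 (Sep)
Initial deposit = cushion − low point = $2,819.28 − (-$5,638.56) = $8,457.84

$8,457.84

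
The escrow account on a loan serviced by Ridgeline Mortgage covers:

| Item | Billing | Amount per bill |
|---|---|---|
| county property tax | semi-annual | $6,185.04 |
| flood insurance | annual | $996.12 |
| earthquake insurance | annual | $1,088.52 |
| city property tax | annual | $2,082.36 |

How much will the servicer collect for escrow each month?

$1,378.09

County property tax — $6,185.04 × 2 = $12,370.08 annually
Flood insurance — $996.12 annually
Earthquake insurance — $1,088.52 annually
City property tax — $2,082.36 annually
Total annual escrow = $16,537.08
Per month = $16,537.08 / 12 = $1,378.09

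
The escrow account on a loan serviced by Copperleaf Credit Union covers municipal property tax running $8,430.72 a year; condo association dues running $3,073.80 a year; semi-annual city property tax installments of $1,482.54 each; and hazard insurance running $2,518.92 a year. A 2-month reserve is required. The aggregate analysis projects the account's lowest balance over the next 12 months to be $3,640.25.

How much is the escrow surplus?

$808.83

Municipal property tax = $8,430.72 per year
Condo association dues = $3,073.80 per year
City property tax = $1,482.54 × 2 = $2,965.08 per year
Hazard insurance = $2,518.92 per year
Combined annual = $8,430.72 + $3,073.80 + $2,965.08 + $2,518.92 = $16,988.52
Per month = $16,988.52 / 12 = $1,415.71
Cushion = 2 × $1,415.71 = $2,831.42
Surplus = $3,640.25 − $2,831.42 = $808.83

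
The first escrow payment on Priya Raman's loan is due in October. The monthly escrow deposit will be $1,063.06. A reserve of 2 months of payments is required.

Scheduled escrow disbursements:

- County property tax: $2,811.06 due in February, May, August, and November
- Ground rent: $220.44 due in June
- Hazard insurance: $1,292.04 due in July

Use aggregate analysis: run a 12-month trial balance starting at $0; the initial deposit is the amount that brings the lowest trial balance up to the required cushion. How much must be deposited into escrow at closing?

$3,189.18

Cushion = 2 × $1,063.06 = $2,126.12
Trial balance (start $0, +$1,063.06 each month, − disbursements):
  Oct: +$1,063.06 → $1,063.06
  Nov: +$1,063.06 − $2,811.06 → -$684.94
  Dec: +$1,063.06 → $378.12
  Jan: +$1,063.06 → $1,441.18
  Feb: +$1,063.06 − $2,811.06 → -$306.82
  Mar: +$1,063.06 → $756.24
  Apr: +$1,063.06 → $1,819.30
  May: +$1,063.06 − $2,811.06 → $71.30
  Jun: +$1,063.06 − $220.44 → $913.92
  Jul: +$1,063.06 − $1,292.04 → $684.94
  Aug: +$1,063.06 − $2,811.06 → -$1,063.06
  Sep: +$1,063.06 → $0.00
Lowest trial balance = -$1,063.06 (Aug)
Initial deposit = cushion − low point = $2,126.12 − (-$1,063.06) = $3,189.18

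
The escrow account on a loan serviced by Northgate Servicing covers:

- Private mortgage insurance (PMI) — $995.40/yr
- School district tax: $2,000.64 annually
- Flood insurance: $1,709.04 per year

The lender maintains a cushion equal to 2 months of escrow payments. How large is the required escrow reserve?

$784.18

Private mortgage insurance (PMI) — $995.40/yr
School district tax — $2,000.64/yr
Flood insurance — $1,709.04/yr
Yearly total = $4,705.08
Per month = $4,705.08 ÷ 12 = $392.09
Cushion = 2 × $392.09 = $784.18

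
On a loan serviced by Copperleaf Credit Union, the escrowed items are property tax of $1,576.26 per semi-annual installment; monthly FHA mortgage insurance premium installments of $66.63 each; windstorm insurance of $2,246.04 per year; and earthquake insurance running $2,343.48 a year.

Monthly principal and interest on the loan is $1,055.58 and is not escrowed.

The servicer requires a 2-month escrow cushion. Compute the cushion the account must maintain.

Property tax = $1,576.26 × 2 = $3,152.52 annually
FHA mortgage insurance premium = $66.63 × 12 = $799.56 annually
Windstorm insurance = $2,246.04 annually
Earthquake insurance = $2,343.48 annually
Total per year = $8,541.60
Base monthly escrow = $8,541.60 ÷ 12 = $711.80
Required cushion = 2 × $711.80 = $1,423.60

$1,423.60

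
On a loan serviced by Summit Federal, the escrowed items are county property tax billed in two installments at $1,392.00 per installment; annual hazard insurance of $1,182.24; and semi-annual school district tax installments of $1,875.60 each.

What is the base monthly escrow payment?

County property tax: $1,392.00 × 2 = $2,784.00 annually
Hazard insurance: $1,182.24 annually
School district tax: $1,875.60 × 2 = $3,751.20 annually
Combined annual = $2,784.00 + $1,182.24 + $3,751.20 = $7,717.44
Per month = $7,717.44 / 12 = $643.12

$643.12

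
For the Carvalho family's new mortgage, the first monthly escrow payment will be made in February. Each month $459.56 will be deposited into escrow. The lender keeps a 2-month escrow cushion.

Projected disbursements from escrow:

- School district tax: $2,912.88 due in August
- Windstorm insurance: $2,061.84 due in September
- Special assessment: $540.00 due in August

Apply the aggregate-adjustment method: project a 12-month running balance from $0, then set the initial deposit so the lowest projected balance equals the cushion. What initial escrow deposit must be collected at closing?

$2,757.36

Cushion = 2 × $459.56 = $919.12
Trial balance (start $0, +$459.56 each month, − disbursements):
  Feb: +$459.56 → $459.56
  Mar: +$459.56 → $919.12
  Apr: +$459.56 → $1,378.68
  May: +$459.56 → $1,838.24
  Jun: +$459.56 → $2,297.80
  Jul: +$459.56 → $2,757.36
  Aug: +$459.56 − $3,452.88 → -$235.96
  Sep: +$459.56 − $2,061.84 → -$1,838.24
  Oct: +$459.56 → -$1,378.68
  Nov: +$459.56 → -$919.12
  Dec: +$459.56 → -$459.56
  Jan: +$459.56 → $0.00
Lowest trial balance = -$1,838.24 (Sep)
Initial deposit = cushion − low point = $919.12 − (-$1,838.24) = $2,757.36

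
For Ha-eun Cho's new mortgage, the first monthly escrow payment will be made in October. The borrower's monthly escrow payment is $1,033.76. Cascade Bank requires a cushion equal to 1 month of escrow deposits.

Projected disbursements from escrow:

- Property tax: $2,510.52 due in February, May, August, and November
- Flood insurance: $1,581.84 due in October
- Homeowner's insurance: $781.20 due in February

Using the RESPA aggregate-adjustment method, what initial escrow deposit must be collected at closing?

Cushion = 1 × $1,033.76 = $1,033.76
Trial balance (start $0, +$1,033.76 each month, − disbursements):
  Oct: +$1,033.76 − $1,581.84 → -$548.08
  Nov: +$1,033.76 − $2,510.52 → -$2,024.84
  Dec: +$1,033.76 → -$991.08
  Jan: +$1,033.76 → $42.68
  Feb: +$1,033.76 − $3,291.72 → -$2,215.28
  Mar: +$1,033.76 → -$1,181.52
  Apr: +$1,033.76 → -$147.76
  May: +$1,033.76 − $2,510.52 → -$1,624.52
  Jun: +$1,033.76 → -$590.76
  Jul: +$1,033.76 → $443.00
  Aug: +$1,033.76 − $2,510.52 → -$1,033.76
  Sep: +$1,033.76 → $0.00
Lowest trial balance = -$2,215.28 (Feb)
Initial deposit = cushion − low point = $1,033.76 − (-$2,215.28) = $3,249.04

$3,249.04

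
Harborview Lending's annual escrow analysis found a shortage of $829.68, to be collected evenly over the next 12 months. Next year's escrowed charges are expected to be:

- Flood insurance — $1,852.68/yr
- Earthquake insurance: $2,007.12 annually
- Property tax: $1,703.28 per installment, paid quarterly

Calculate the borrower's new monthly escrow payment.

$958.55

Flood insurance: $1,852.68
Earthquake insurance: $2,007.12
Property tax: $1,703.28 × 4 = $6,813.12
Combined annual = $10,672.92
Per month = $10,672.92 ÷ 12 = $889.41
Shortage spread = $829.68 ÷ 12 = $69.14/mo
Adjusted monthly = $889.41 + $69.14 = $958.55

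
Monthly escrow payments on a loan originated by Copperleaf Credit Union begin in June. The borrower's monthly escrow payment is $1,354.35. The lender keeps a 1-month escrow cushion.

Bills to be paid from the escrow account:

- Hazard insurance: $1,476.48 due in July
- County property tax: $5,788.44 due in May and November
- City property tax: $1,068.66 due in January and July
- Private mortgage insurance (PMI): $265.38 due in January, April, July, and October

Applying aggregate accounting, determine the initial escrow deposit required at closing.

$2,092.59

Cushion = 1 × $1,354.35 = $1,354.35
Trial balance (start $0, +$1,354.35 each month, − disbursements):
  Jun: +$1,354.35 → $1,354.35
  Jul: +$1,354.35 − $2,810.52 → -$101.82
  Aug: +$1,354.35 → $1,252.53
  Sep: +$1,354.35 → $2,606.88
  Oct: +$1,354.35 − $265.38 → $3,695.85
  Nov: +$1,354.35 − $5,788.44 → -$738.24
  Dec: +$1,354.35 → $616.11
  Jan: +$1,354.35 − $1,334.04 → $636.42
  Feb: +$1,354.35 → $1,990.77
  Mar: +$1,354.35 → $3,345.12
  Apr: +$1,354.35 − $265.38 → $4,434.09
  May: +$1,354.35 − $5,788.44 → $0.00
Lowest trial balance = -$738.24 (Nov)
Initial deposit = cushion − low point = $1,354.35 − (-$738.24) = $2,092.59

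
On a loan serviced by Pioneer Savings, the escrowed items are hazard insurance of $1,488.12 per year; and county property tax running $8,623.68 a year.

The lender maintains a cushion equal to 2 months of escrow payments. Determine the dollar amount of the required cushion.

$1,685.30

Hazard insurance: $1,488.12
County property tax: $8,623.68
Combined annual = $1,488.12 + $8,623.68 = $10,111.80
Monthly escrow = $10,111.80 / 12 = $842.65
Reserve = 2 × $842.65 = $1,685.30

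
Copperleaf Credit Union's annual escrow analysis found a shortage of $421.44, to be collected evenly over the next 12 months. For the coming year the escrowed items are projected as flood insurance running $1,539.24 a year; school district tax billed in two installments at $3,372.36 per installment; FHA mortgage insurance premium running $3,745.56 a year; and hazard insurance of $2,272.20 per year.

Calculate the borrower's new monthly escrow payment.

$1,226.93

Flood insurance: $1,539.24
School district tax: $3,372.36 × 2 = $6,744.72
FHA mortgage insurance premium: $3,745.56
Hazard insurance: $2,272.20
Combined annual = $1,539.24 + $6,744.72 + $3,745.56 + $2,272.20 = $14,301.72
Base monthly escrow = $14,301.72 / 12 = $1,191.81
Shortage per month = $421.44 ÷ 12 = $35.12
Adjusted monthly = $1,191.81 + $35.12 = $1,226.93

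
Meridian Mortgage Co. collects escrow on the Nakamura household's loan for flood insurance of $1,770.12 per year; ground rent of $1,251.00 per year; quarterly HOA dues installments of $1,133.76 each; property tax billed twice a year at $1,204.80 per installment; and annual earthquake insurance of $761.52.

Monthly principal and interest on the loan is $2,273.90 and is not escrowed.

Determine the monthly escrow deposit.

Flood insurance = $1,770.12/yr
Ground rent = $1,251.00/yr
HOA dues = $1,133.76 × 4 = $4,535.04/yr
Property tax = $1,204.80 × 2 = $2,409.60/yr
Earthquake insurance = $761.52/yr
Combined annual = $1,770.12 + $1,251.00 + $4,535.04 + $2,409.60 + $761.52 = $10,727.28
Per month = $10,727.28 / 12 = $893.94

$893.94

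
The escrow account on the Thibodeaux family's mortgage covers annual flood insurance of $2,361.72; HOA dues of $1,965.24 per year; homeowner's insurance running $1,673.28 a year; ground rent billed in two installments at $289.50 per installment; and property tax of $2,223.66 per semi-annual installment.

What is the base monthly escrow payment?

$918.88

Flood insurance = $2,361.72
HOA dues = $1,965.24
Homeowner's insurance = $1,673.28
Ground rent = $289.50 × 2 = $579.00
Property tax = $2,223.66 × 2 = $4,447.32
Total per year = $2,361.72 + $1,965.24 + $1,673.28 + $579.00 + $4,447.32 = $11,026.56
Monthly = $11,026.56 / 12 = $918.88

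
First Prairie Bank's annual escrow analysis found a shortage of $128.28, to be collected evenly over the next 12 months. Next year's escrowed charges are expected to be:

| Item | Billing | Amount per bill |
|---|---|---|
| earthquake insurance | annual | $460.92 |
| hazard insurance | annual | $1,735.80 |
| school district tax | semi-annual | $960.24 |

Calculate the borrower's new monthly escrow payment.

Earthquake insurance — $460.92/yr
Hazard insurance — $1,735.80/yr
School district tax — $960.24 × 2 = $1,920.48/yr
Combined annual = $460.92 + $1,735.80 + $1,920.48 = $4,117.20
Monthly escrow = $4,117.20 / 12 = $343.10
Shortage per month = $128.28 ÷ 12 = $10.69
New monthly escrow = $343.10 + $10.69 = $353.79

$353.79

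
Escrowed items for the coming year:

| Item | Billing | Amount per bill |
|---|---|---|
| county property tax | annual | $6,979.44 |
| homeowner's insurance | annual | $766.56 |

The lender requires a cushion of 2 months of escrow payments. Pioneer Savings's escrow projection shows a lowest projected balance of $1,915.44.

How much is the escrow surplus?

County property tax — $6,979.44
Homeowner's insurance — $766.56
Annual escrow total = $6,979.44 + $766.56 = $7,746.00
Base monthly escrow = $7,746.00 / 12 = $645.50
Cushion = 2 × $645.50 = $1,291.00
Excess over cushion: $1,915.44 − $1,291.00 = $624.44

$624.44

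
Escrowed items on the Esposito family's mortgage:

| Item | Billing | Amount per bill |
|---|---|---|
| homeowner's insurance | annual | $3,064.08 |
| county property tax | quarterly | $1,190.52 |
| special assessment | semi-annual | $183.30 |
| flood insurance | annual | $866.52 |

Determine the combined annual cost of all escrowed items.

$9,059.28

Homeowner's insurance = $3,064.08 annually
County property tax = $1,190.52 × 4 = $4,762.08 annually
Special assessment = $183.30 × 2 = $366.60 annually
Flood insurance = $866.52 annually
Combined annual = $3,064.08 + $4,762.08 + $366.60 + $866.52 = $9,059.28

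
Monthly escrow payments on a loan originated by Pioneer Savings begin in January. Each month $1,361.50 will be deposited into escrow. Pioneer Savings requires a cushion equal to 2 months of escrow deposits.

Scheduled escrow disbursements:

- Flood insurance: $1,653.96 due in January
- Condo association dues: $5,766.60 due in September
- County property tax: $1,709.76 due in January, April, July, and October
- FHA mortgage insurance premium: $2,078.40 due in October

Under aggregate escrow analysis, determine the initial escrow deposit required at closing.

Cushion = 2 × $1,361.50 = $2,723.00
Trial balance (start $0, +$1,361.50 each month, − disbursements):
  Jan: +$1,361.50 − $3,363.72 → -$2,002.22
  Feb: +$1,361.50 → -$640.72
  Mar: +$1,361.50 → $720.78
  Apr: +$1,361.50 − $1,709.76 → $372.52
  May: +$1,361.50 → $1,734.02
  Jun: +$1,361.50 → $3,095.52
  Jul: +$1,361.50 − $1,709.76 → $2,747.26
  Aug: +$1,361.50 → $4,108.76
  Sep: +$1,361.50 − $5,766.60 → -$296.34
  Oct: +$1,361.50 − $3,788.16 → -$2,723.00
  Nov: +$1,361.50 → -$1,361.50
  Dec: +$1,361.50 → $0.00
Lowest trial balance = -$2,723.00 (Oct)
Initial deposit = cushion − low point = $2,723.00 − (-$2,723.00) = $5,446.00

$5,446.00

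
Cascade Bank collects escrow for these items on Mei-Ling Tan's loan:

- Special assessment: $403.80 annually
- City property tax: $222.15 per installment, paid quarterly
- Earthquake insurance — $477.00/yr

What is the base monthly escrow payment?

$147.45

Special assessment = $403.80 annually
City property tax = $222.15 × 4 = $888.60 annually
Earthquake insurance = $477.00 annually
Total annual escrow = $1,769.40
Base monthly escrow = $1,769.40 ÷ 12 = $147.45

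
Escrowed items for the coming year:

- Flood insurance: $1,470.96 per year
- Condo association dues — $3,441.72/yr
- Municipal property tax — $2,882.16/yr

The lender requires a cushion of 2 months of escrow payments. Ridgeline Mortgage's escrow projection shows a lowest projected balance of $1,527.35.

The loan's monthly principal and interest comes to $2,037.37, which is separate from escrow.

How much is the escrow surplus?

$228.21

Flood insurance = $1,470.96 per year
Condo association dues = $3,441.72 per year
Municipal property tax = $2,882.16 per year
Total per year = $7,794.84
Monthly = $7,794.84 / 12 = $649.57
Required reserve = 2 × $649.57 = $1,299.14
Surplus = $1,527.35 − $1,299.14 = $228.21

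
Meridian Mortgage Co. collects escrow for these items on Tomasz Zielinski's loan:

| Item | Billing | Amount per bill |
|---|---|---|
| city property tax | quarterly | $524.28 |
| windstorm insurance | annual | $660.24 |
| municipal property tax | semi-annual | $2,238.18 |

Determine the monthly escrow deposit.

$602.81

City property tax: $524.28 × 4 = $2,097.12
Windstorm insurance: $660.24
Municipal property tax: $2,238.18 × 2 = $4,476.36
Yearly total = $2,097.12 + $660.24 + $4,476.36 = $7,233.72
Per month = $7,233.72 ÷ 12 = $602.81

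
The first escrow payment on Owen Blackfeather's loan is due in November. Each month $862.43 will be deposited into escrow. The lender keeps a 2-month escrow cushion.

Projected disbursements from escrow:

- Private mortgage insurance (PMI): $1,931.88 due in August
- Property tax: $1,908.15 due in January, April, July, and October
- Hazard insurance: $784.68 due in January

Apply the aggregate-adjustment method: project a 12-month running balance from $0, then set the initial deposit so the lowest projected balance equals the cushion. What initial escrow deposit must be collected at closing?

$1,830.40

Cushion = 2 × $862.43 = $1,724.86
Trial balance (start $0, +$862.43 each month, − disbursements):
  Nov: +$862.43 → $862.43
  Dec: +$862.43 → $1,724.86
  Jan: +$862.43 − $2,692.83 → -$105.54
  Feb: +$862.43 → $756.89
  Mar: +$862.43 → $1,619.32
  Apr: +$862.43 − $1,908.15 → $573.60
  May: +$862.43 → $1,436.03
  Jun: +$862.43 → $2,298.46
  Jul: +$862.43 − $1,908.15 → $1,252.74
  Aug: +$862.43 − $1,931.88 → $183.29
  Sep: +$862.43 → $1,045.72
  Oct: +$862.43 − $1,908.15 → $0.00
Lowest trial balance = -$105.54 (Jan)
Initial deposit = cushion − low point = $1,724.86 − (-$105.54) = $1,830.40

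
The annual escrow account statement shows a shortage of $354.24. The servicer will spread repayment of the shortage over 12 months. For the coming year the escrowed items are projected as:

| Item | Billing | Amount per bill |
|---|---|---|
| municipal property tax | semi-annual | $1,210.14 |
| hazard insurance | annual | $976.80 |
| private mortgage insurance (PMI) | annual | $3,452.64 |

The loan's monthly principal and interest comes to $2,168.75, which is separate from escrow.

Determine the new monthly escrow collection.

$600.33

Municipal property tax: $1,210.14 × 2 = $2,420.28
Hazard insurance: $976.80
Private mortgage insurance (PMI): $3,452.64
Total annual escrow = $2,420.28 + $976.80 + $3,452.64 = $6,849.72
Base monthly escrow = $6,849.72 / 12 = $570.81
Monthly shortage recovery: $354.24 ÷ 12 = $29.52
Adjusted monthly = $570.81 + $29.52 = $600.33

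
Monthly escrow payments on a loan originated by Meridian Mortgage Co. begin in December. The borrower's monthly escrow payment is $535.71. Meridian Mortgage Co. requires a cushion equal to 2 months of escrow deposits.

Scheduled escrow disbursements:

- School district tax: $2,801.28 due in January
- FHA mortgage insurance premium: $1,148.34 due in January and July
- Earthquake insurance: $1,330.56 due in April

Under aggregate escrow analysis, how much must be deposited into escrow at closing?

Cushion = 2 × $535.71 = $1,071.42
Trial balance (start $0, +$535.71 each month, − disbursements):
  Dec: +$535.71 → $535.71
  Jan: +$535.71 − $3,949.62 → -$2,878.20
  Feb: +$535.71 → -$2,342.49
  Mar: +$535.71 → -$1,806.78
  Apr: +$535.71 − $1,330.56 → -$2,601.63
  May: +$535.71 → -$2,065.92
  Jun: +$535.71 → -$1,530.21
  Jul: +$535.71 − $1,148.34 → -$2,142.84
  Aug: +$535.71 → -$1,607.13
  Sep: +$535.71 → -$1,071.42
  Oct: +$535.71 → -$535.71
  Nov: +$535.71 → $0.00
Lowest trial balance = -$2,878.20 (Jan)
Initial deposit = cushion − low point = $1,071.42 − (-$2,878.20) = $3,949.62

$3,949.62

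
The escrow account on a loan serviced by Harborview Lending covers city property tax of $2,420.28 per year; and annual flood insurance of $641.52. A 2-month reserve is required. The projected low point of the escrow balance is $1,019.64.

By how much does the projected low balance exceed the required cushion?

$509.34

City property tax: $2,420.28/yr
Flood insurance: $641.52/yr
Yearly total = $2,420.28 + $641.52 = $3,061.80
Monthly escrow = $3,061.80 ÷ 12 = $255.15
Required reserve = 2 × $255.15 = $510.30
Excess over cushion: $1,019.64 − $510.30 = $509.34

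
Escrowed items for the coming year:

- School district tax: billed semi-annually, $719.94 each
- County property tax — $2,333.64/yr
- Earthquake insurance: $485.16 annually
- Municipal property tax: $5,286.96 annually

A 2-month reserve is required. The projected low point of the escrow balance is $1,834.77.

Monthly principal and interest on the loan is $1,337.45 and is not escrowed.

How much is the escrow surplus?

$243.83

School district tax: $719.94 × 2 = $1,439.88 per year
County property tax: $2,333.64 per year
Earthquake insurance: $485.16 per year
Municipal property tax: $5,286.96 per year
Total per year = $9,545.64
Base monthly escrow = $9,545.64 / 12 = $795.47
Required reserve = 2 × $795.47 = $1,590.94
Surplus = $1,834.77 − $1,590.94 = $243.83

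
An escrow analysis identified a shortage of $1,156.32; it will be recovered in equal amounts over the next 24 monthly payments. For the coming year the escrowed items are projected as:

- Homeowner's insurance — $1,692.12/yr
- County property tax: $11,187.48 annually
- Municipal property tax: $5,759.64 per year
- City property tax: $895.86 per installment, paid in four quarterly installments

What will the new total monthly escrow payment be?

Homeowner's insurance = $1,692.12 per year
County property tax = $11,187.48 per year
Municipal property tax = $5,759.64 per year
City property tax = $895.86 × 4 = $3,583.44 per year
Total per year = $22,222.68
Per month = $22,222.68 ÷ 12 = $1,851.89
Shortage spread = $1,156.32 ÷ 24 = $48.18/mo
Adjusted monthly = $1,851.89 + $48.18 = $1,900.07

$1,900.07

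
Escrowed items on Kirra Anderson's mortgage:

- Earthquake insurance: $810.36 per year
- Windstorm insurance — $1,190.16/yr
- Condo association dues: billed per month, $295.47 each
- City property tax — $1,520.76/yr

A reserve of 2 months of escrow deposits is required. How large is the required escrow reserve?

Earthquake insurance = $810.36 per year
Windstorm insurance = $1,190.16 per year
Condo association dues = $295.47 × 12 = $3,545.64 per year
City property tax = $1,520.76 per year
Combined annual = $7,066.92
Base monthly escrow = $7,066.92 / 12 = $588.91
Reserve = 2 × $588.91 = $1,177.82

$1,177.82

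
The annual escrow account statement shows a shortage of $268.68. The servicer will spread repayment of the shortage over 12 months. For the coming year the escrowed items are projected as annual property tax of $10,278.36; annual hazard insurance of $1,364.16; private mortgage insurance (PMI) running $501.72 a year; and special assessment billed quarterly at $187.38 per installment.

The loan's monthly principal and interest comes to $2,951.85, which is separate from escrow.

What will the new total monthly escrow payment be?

$1,096.87

Property tax — $10,278.36 per year
Hazard insurance — $1,364.16 per year
Private mortgage insurance (PMI) — $501.72 per year
Special assessment — $187.38 × 4 = $749.52 per year
Total annual escrow = $12,893.76
Base monthly escrow = $12,893.76 ÷ 12 = $1,074.48
Shortage spread = $268.68 / 12 = $22.39/mo
Adjusted monthly = $1,074.48 + $22.39 = $1,096.87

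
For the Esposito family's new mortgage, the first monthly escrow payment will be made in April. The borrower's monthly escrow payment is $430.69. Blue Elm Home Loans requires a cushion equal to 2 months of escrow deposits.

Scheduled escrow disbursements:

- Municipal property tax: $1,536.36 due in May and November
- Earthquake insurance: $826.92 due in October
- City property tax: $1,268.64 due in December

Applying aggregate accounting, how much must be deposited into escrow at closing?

$2,153.45

Cushion = 2 × $430.69 = $861.38
Trial balance (start $0, +$430.69 each month, − disbursements):
  Apr: +$430.69 → $430.69
  May: +$430.69 − $1,536.36 → -$674.98
  Jun: +$430.69 → -$244.29
  Jul: +$430.69 → $186.40
  Aug: +$430.69 → $617.09
  Sep: +$430.69 → $1,047.78
  Oct: +$430.69 − $826.92 → $651.55
  Nov: +$430.69 − $1,536.36 → -$454.12
  Dec: +$430.69 − $1,268.64 → -$1,292.07
  Jan: +$430.69 → -$861.38
  Feb: +$430.69 → -$430.69
  Mar: +$430.69 → $0.00
Lowest trial balance = -$1,292.07 (Dec)
Initial deposit = cushion − low point = $861.38 − (-$1,292.07) = $2,153.45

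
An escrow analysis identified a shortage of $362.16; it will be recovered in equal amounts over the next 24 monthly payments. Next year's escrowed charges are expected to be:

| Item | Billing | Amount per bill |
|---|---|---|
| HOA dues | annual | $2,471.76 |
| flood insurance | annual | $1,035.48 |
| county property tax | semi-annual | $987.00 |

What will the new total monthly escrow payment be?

HOA dues = $2,471.76/yr
Flood insurance = $1,035.48/yr
County property tax = $987.00 × 2 = $1,974.00/yr
Yearly total = $5,481.24
Base monthly escrow = $5,481.24 / 12 = $456.77
Monthly shortage recovery: $362.16 ÷ 24 = $15.09
Adjusted monthly = $456.77 + $15.09 = $471.86

$471.86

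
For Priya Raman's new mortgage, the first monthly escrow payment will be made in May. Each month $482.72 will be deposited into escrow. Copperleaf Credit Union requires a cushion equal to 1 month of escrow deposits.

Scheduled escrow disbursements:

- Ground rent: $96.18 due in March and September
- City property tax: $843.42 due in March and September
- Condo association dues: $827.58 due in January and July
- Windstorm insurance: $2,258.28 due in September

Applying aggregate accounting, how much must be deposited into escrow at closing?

$2,094.58

Cushion = 1 × $482.72 = $482.72
Trial balance (start $0, +$482.72 each month, − disbursements):
  May: +$482.72 → $482.72
  Jun: +$482.72 → $965.44
  Jul: +$482.72 − $827.58 → $620.58
  Aug: +$482.72 → $1,103.30
  Sep: +$482.72 − $3,197.88 → -$1,611.86
  Oct: +$482.72 → -$1,129.14
  Nov: +$482.72 → -$646.42
  Dec: +$482.72 → -$163.70
  Jan: +$482.72 − $827.58 → -$508.56
  Feb: +$482.72 → -$25.84
  Mar: +$482.72 − $939.60 → -$482.72
  Apr: +$482.72 → $0.00
Lowest trial balance = -$1,611.86 (Sep)
Initial deposit = cushion − low point = $482.72 − (-$1,611.86) = $2,094.58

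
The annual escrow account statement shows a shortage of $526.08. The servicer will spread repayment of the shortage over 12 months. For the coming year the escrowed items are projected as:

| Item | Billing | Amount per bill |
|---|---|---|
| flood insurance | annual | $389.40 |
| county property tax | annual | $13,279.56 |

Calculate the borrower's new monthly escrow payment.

$1,182.92

Flood insurance = $389.40
County property tax = $13,279.56
Combined annual = $389.40 + $13,279.56 = $13,668.96
Per month = $13,668.96 ÷ 12 = $1,139.08
Shortage spread = $526.08 / 12 = $43.84/mo
Adjusted monthly = $1,139.08 + $43.84 = $1,182.92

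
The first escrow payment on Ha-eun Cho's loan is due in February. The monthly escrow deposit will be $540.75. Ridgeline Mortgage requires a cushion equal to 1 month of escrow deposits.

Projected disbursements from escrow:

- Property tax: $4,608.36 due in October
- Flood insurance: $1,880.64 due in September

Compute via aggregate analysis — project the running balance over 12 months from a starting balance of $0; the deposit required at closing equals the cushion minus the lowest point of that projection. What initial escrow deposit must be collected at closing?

$2,163.00

Cushion = 1 × $540.75 = $540.75
Trial balance (start $0, +$540.75 each month, − disbursements):
  Feb: +$540.75 → $540.75
  Mar: +$540.75 → $1,081.50
  Apr: +$540.75 → $1,622.25
  May: +$540.75 → $2,163.00
  Jun: +$540.75 → $2,703.75
  Jul: +$540.75 → $3,244.50
  Aug: +$540.75 → $3,785.25
  Sep: +$540.75 − $1,880.64 → $2,445.36
  Oct: +$540.75 − $4,608.36 → -$1,622.25
  Nov: +$540.75 → -$1,081.50
  Dec: +$540.75 → -$540.75
  Jan: +$540.75 → $0.00
Lowest trial balance = -$1,622.25 (Oct)
Initial deposit = cushion − low point = $540.75 − (-$1,622.25) = $2,163.00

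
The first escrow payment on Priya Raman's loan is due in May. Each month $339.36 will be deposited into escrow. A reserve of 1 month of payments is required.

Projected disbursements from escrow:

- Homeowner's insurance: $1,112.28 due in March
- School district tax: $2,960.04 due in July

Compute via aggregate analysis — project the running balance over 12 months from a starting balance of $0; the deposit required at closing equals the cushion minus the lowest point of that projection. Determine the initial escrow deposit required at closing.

$2,281.32

Cushion = 1 × $339.36 = $339.36
Trial balance (start $0, +$339.36 each month, − disbursements):
  May: +$339.36 → $339.36
  Jun: +$339.36 → $678.72
  Jul: +$339.36 − $2,960.04 → -$1,941.96
  Aug: +$339.36 → -$1,602.60
  Sep: +$339.36 → -$1,263.24
  Oct: +$339.36 → -$923.88
  Nov: +$339.36 → -$584.52
  Dec: +$339.36 → -$245.16
  Jan: +$339.36 → $94.20
  Feb: +$339.36 → $433.56
  Mar: +$339.36 − $1,112.28 → -$339.36
  Apr: +$339.36 → $0.00
Lowest trial balance = -$1,941.96 (Jul)
Initial deposit = cushion − low point = $339.36 − (-$1,941.96) = $2,281.32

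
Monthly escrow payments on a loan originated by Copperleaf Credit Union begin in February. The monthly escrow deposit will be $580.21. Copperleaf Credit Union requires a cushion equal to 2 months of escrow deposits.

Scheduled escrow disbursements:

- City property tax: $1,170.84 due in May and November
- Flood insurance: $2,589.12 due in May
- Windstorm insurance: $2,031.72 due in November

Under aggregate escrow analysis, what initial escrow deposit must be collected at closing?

Cushion = 2 × $580.21 = $1,160.42
Trial balance (start $0, +$580.21 each month, − disbursements):
  Feb: +$580.21 → $580.21
  Mar: +$580.21 → $1,160.42
  Apr: +$580.21 → $1,740.63
  May: +$580.21 − $3,759.96 → -$1,439.12
  Jun: +$580.21 → -$858.91
  Jul: +$580.21 → -$278.70
  Aug: +$580.21 → $301.51
  Sep: +$580.21 → $881.72
  Oct: +$580.21 → $1,461.93
  Nov: +$580.21 − $3,202.56 → -$1,160.42
  Dec: +$580.21 → -$580.21
  Jan: +$580.21 → $0.00
Lowest trial balance = -$1,439.12 (May)
Initial deposit = cushion − low point = $1,160.42 − (-$1,439.12) = $2,599.54

$2,599.54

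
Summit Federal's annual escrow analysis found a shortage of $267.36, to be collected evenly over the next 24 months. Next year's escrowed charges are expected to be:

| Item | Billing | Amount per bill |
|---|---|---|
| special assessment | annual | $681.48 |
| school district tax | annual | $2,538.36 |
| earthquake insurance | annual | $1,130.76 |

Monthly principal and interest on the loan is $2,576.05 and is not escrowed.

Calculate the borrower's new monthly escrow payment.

$373.69

Special assessment: $681.48/yr
School district tax: $2,538.36/yr
Earthquake insurance: $1,130.76/yr
Annual escrow total = $681.48 + $2,538.36 + $1,130.76 = $4,350.60
Monthly = $4,350.60 ÷ 12 = $362.55
Shortage spread = $267.36 ÷ 24 = $11.14/mo
New monthly escrow = $362.55 + $11.14 = $373.69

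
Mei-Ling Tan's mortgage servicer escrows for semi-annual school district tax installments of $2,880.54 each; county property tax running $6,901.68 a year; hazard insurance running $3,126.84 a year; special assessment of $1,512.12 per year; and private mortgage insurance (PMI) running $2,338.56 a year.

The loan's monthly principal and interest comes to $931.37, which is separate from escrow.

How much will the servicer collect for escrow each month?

School district tax = $2,880.54 × 2 = $5,761.08/yr
County property tax = $6,901.68/yr
Hazard insurance = $3,126.84/yr
Special assessment = $1,512.12/yr
Private mortgage insurance (PMI) = $2,338.56/yr
Total per year = $5,761.08 + $6,901.68 + $3,126.84 + $1,512.12 + $2,338.56 = $19,640.28
Monthly escrow = $19,640.28 / 12 = $1,636.69

$1,636.69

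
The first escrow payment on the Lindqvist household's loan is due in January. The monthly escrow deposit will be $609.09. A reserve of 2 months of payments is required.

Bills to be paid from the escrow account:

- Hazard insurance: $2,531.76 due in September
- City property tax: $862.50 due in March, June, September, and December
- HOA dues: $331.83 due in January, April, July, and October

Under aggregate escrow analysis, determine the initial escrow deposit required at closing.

Cushion = 2 × $609.09 = $1,218.18
Trial balance (start $0, +$609.09 each month, − disbursements):
  Jan: +$609.09 − $331.83 → $277.26
  Feb: +$609.09 → $886.35
  Mar: +$609.09 − $862.50 → $632.94
  Apr: +$609.09 − $331.83 → $910.20
  May: +$609.09 → $1,519.29
  Jun: +$609.09 − $862.50 → $1,265.88
  Jul: +$609.09 − $331.83 → $1,543.14
  Aug: +$609.09 → $2,152.23
  Sep: +$609.09 − $3,394.26 → -$632.94
  Oct: +$609.09 − $331.83 → -$355.68
  Nov: +$609.09 → $253.41
  Dec: +$609.09 − $862.50 → $0.00
Lowest trial balance = -$632.94 (Sep)
Initial deposit = cushion − low point = $1,218.18 − (-$632.94) = $1,851.12

$1,851.12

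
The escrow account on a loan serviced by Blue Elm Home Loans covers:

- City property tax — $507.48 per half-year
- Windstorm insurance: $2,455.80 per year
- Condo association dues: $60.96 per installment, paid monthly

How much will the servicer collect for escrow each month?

$350.19

City property tax — $507.48 × 2 = $1,014.96/yr
Windstorm insurance — $2,455.80/yr
Condo association dues — $60.96 × 12 = $731.52/yr
Total per year = $1,014.96 + $2,455.80 + $731.52 = $4,202.28
Per month = $4,202.28 ÷ 12 = $350.19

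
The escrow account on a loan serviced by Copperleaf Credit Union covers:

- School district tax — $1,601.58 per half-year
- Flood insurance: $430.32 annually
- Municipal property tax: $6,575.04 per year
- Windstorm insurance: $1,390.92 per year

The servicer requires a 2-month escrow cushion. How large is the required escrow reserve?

School district tax = $1,601.58 × 2 = $3,203.16
Flood insurance = $430.32
Municipal property tax = $6,575.04
Windstorm insurance = $1,390.92
Combined annual = $11,599.44
Base monthly escrow = $11,599.44 ÷ 12 = $966.62
Cushion = 2 × $966.62 = $1,933.24

$1,933.24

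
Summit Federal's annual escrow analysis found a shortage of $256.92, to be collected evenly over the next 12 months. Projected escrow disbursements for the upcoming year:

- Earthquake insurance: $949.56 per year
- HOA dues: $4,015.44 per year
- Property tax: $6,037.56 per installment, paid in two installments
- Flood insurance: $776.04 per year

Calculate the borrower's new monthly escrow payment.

$1,506.09

Earthquake insurance: $949.56
HOA dues: $4,015.44
Property tax: $6,037.56 × 2 = $12,075.12
Flood insurance: $776.04
Combined annual = $17,816.16
Per month = $17,816.16 ÷ 12 = $1,484.68
Monthly shortage recovery: $256.92 / 12 = $21.41
Adjusted monthly = $1,484.68 + $21.41 = $1,506.09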